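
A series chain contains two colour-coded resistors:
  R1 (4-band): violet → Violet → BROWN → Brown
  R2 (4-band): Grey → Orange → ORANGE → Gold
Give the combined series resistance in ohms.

83770 Ω

R1: violet, violet → 77; brown ×10 → 770 Ω.
R2: grey, orange → 83; orange ×10^3 → 83000 Ω.
Series: 770 + 83000 = 83770 Ω.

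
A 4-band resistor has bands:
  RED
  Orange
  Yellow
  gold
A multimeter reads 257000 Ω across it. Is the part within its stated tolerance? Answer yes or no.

no

Red → 2 (first significant figure)
Orange → 3 (second significant figure)
Yellow → ×10^4 multiplier
Gold → ±5% tolerance
23 × 10000 = 230000 Ω
Allowed range: 218500 Ω to 241500 Ω.
257000 Ω lies outside that range.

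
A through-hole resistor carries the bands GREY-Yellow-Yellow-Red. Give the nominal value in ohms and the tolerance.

Grey → 8 (first significant figure)
Yellow → 4 (second significant figure)
Yellow → ×10^4 multiplier
Red → ±2% tolerance
84 × 10000 = 840000 Ω

840000 Ω ±2%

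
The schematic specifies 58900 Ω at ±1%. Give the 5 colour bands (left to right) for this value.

green, grey, white, red, brown

58900 Ω = 589 × 10^2.
5 → green
8 → grey
9 → white
Multiplier 10^2 → red.
±1% tolerance → brown.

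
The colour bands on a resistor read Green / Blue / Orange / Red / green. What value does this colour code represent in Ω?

Green → 5 (first significant figure)
Blue → 6 (second significant figure)
Orange → 3 (third significant figure)
Red → ×10^2 multiplier
563 × 100 = 56300 Ω

56300 Ω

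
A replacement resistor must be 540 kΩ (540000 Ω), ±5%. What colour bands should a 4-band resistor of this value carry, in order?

540000 Ω = 54 × 10^4.
5 → green
4 → yellow
Multiplier 10^4 → yellow.
±5% tolerance → gold.

green, yellow, yellow, gold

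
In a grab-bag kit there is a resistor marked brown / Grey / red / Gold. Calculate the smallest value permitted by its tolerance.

1710 Ω

Brown → 1 (first significant figure)
Grey → 8 (second significant figure)
Red → ×10^2 multiplier
Gold → ±5% tolerance
18 × 100 = 1800 Ω
Smallest = 1800 × (1 − 5/100) = 1710 Ω.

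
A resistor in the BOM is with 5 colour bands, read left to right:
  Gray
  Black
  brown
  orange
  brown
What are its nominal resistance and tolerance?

Grey → 8 (first significant figure)
Black → 0 (second significant figure)
Brown → 1 (third significant figure)
Orange → ×10^3 multiplier
Brown → ±1% tolerance
801 × 1000 = 801000 Ω

801000 Ω ±1%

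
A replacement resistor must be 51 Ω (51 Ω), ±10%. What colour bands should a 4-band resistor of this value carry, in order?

green, brown, black, silver

51 Ω = 51 × 10^0.
5 → green
1 → brown
Multiplier 10^0 → black.
±10% tolerance → silver.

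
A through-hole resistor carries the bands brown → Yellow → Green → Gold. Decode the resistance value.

Brown → 1 (first significant figure)
Yellow → 4 (second significant figure)
Green → ×10^5 multiplier
14 × 100000 = 1400000 Ω

1400000 Ω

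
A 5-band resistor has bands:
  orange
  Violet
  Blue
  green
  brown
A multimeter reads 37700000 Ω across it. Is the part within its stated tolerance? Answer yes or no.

yes

Orange → 3 (first significant figure)
Violet → 7 (second significant figure)
Blue → 6 (third significant figure)
Green → ×10^5 multiplier
Brown → ±1% tolerance
376 × 100000 = 37600000 Ω
Allowed range: 37224000 Ω to 37976000 Ω.
37700000 Ω lies inside that range.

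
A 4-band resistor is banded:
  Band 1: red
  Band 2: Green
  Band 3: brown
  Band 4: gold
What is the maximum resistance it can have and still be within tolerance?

262.5 Ω

Red → 2 (first significant figure)
Green → 5 (second significant figure)
Brown → ×10 multiplier
Gold → ±5% tolerance
25 × 10 = 250 Ω
Maximum = 250 × (1 + 5/100) = 262.5 Ω.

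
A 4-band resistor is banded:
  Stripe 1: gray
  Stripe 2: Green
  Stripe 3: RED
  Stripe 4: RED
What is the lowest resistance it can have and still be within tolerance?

Grey → 8 (first significant figure)
Green → 5 (second significant figure)
Red → ×10^2 multiplier
Red → ±2% tolerance
85 × 100 = 8500 Ω
Lowest = 8500 × (1 − 2/100) = 8330 Ω.

8330 Ω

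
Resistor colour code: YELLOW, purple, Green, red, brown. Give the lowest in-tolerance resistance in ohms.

Yellow → 4 (first significant figure)
Violet → 7 (second significant figure)
Green → 5 (third significant figure)
Red → ×10^2 multiplier
Brown → ±1% tolerance
475 × 100 = 47500 Ω
Lowest = 47500 × (1 − 1/100) = 47025 Ω.

47025 Ω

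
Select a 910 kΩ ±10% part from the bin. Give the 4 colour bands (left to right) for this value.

910000 Ω = 91 × 10^4.
9 → white
1 → brown
Multiplier 10^4 → yellow.
±10% tolerance → silver.

white, brown, yellow, silver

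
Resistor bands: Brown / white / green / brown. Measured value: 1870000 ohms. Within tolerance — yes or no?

no

Brown → 1 (first significant figure)
White → 9 (second significant figure)
Green → ×10^5 multiplier
Brown → ±1% tolerance
19 × 100000 = 1900000 Ω
Allowed range: 1881000 Ω to 1919000 Ω.
1870000 ohms lies outside that range.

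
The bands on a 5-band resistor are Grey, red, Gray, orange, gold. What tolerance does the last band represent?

±5%

The last band, gold, is the tolerance band.
Gold corresponds to ±5%.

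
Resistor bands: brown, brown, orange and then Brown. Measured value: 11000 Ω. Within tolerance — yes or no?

yes

Brown → 1 (first significant figure)
Brown → 1 (second significant figure)
Orange → ×10^3 multiplier
Brown → ±1% tolerance
11 × 1000 = 11000 Ω
Allowed range: 10890 Ω to 11110 Ω.
11000 Ω lies inside that range.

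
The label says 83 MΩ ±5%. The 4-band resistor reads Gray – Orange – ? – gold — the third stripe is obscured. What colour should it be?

blue

83000000 Ω = 83 × 10^6.
The third band is the multiplier, 10^6, which is blue.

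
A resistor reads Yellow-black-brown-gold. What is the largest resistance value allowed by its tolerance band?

Yellow → 4 (first significant figure)
Black → 0 (second significant figure)
Brown → ×10 multiplier
Gold → ±5% tolerance
40 × 10 = 400 Ω
Largest = 400 × (1 + 5/100) = 420 Ω.

420 Ω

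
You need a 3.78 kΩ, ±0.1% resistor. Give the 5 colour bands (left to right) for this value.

3780 Ω = 378 × 10^1.
3 → orange
7 → violet
8 → grey
Multiplier 10^1 → brown.
±0.1% tolerance → violet.

orange, violet, grey, brown, violet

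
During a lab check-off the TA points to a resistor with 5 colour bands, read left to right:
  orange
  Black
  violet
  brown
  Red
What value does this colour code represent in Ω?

Orange → 3 (first significant figure)
Black → 0 (second significant figure)
Violet → 7 (third significant figure)
Brown → ×10 multiplier
307 × 10 = 3070 Ω

3070 Ω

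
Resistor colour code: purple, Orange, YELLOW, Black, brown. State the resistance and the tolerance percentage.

734 Ω ±1%

Violet → 7 (first significant figure)
Orange → 3 (second significant figure)
Yellow → 4 (third significant figure)
Black → ×1 multiplier
Brown → ±1% tolerance
734 × 1 = 734 Ω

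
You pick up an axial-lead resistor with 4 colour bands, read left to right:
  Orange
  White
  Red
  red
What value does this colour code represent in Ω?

3900 Ω

Orange → 3 (first significant figure)
White → 9 (second significant figure)
Red → ×10^2 multiplier
39 × 100 = 3900 Ω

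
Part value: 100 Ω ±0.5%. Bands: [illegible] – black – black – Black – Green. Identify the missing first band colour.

100 Ω = 100 × 10^0.
The first band gives digit 1 of the significand, and 1 is brown.

brown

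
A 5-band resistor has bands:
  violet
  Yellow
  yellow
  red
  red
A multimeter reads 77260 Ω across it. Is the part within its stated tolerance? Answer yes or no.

Violet → 7 (first significant figure)
Yellow → 4 (second significant figure)
Yellow → 4 (third significant figure)
Red → ×10^2 multiplier
Red → ±2% tolerance
744 × 100 = 74400 Ω
Allowed range: 72912 Ω to 75888 Ω.
77260 Ω lies outside that range.

no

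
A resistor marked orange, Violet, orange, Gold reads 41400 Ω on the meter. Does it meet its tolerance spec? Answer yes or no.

Orange → 3 (first significant figure)
Violet → 7 (second significant figure)
Orange → ×10^3 multiplier
Gold → ±5% tolerance
37 × 1000 = 37000 Ω
Allowed range: 35150 Ω to 38850 Ω.
41400 Ω lies outside that range.

no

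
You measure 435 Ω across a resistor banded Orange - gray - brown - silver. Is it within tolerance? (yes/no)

Orange → 3 (first significant figure)
Grey → 8 (second significant figure)
Brown → ×10 multiplier
Silver → ±10% tolerance
38 × 10 = 380 Ω
Allowed range: 342 Ω to 418 Ω.
435 Ω lies outside that range.

no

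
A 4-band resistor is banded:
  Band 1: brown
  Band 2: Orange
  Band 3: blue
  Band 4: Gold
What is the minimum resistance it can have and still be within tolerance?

12350000 Ω

Brown → 1 (first significant figure)
Orange → 3 (second significant figure)
Blue → ×10^6 multiplier
Gold → ±5% tolerance
13 × 1000000 = 13000000 Ω
Minimum = 13000000 × (1 − 5/100) = 12350000 Ω.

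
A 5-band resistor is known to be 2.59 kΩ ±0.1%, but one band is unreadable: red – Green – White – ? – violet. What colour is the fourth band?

brown

2590 Ω = 259 × 10^1.
The fourth band is the multiplier, 10^1, which is brown.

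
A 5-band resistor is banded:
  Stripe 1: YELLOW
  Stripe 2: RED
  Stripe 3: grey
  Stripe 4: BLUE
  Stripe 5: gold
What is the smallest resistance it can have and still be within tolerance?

406600000 Ω

Yellow → 4 (first significant figure)
Red → 2 (second significant figure)
Grey → 8 (third significant figure)
Blue → ×10^6 multiplier
Gold → ±5% tolerance
428 × 1000000 = 428000000 Ω
Smallest = 428000000 × (1 − 5/100) = 406600000 Ω.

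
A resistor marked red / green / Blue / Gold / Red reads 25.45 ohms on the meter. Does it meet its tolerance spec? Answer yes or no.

Red → 2 (first significant figure)
Green → 5 (second significant figure)
Blue → 6 (third significant figure)
Gold → ×0.1 multiplier
Red → ±2% tolerance
256 × 0.1 = 25.6 Ω
Allowed range: 25.088 Ω to 26.112 Ω.
25.45 ohms lies inside that range.

yes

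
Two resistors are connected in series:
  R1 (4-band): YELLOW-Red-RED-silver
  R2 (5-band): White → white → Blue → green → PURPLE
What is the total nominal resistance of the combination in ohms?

99604200 Ω

R1: yellow, red → 42; red ×10^2 → 4200 Ω.
R2: white, white, blue → 996; green ×10^5 → 99600000 Ω.
Series: 4200 + 99600000 = 99604200 Ω.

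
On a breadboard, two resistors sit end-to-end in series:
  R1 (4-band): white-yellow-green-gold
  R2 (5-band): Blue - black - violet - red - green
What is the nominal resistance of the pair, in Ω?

9460700 Ω

R1: white, yellow → 94; green ×10^5 → 9400000 Ω.
R2: blue, black, violet → 607; red ×10^2 → 60700 Ω.
Series: 9400000 + 60700 = 9460700 Ω.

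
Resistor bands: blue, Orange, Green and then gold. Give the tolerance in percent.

The last band, gold, is the tolerance band.
Gold corresponds to ±5%.

±5%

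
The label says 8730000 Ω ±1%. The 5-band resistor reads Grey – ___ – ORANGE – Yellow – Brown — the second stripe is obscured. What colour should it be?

8730000 Ω = 873 × 10^4.
The second band gives digit 7 of the significand, and 7 is violet.

violet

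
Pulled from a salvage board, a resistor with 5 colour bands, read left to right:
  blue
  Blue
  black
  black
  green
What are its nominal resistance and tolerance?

Blue → 6 (first significant figure)
Blue → 6 (second significant figure)
Black → 0 (third significant figure)
Black → ×1 multiplier
Green → ±0.5% tolerance
660 × 1 = 660 Ω

660 Ω ±0.5%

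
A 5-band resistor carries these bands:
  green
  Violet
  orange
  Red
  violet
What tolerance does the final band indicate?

The last band, violet, is the tolerance band.
Violet corresponds to ±0.1%.

±0.1%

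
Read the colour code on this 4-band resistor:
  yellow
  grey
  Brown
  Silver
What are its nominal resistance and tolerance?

Yellow → 4 (first significant figure)
Grey → 8 (second significant figure)
Brown → ×10 multiplier
Silver → ±10% tolerance
48 × 10 = 480 Ω

480 Ω ±10%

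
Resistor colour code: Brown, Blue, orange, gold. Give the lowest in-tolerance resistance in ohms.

Brown → 1 (first significant figure)
Blue → 6 (second significant figure)
Orange → ×10^3 multiplier
Gold → ±5% tolerance
16 × 1000 = 16000 Ω
Lowest = 16000 × (1 − 5/100) = 15200 Ω.

15200 Ω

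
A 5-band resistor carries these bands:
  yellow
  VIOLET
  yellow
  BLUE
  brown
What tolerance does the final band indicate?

The last band, brown, is the tolerance band.
Brown corresponds to ±1%.

±1%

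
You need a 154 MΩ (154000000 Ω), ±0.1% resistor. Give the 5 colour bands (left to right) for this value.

brown, green, yellow, blue, violet

154000000 Ω = 154 × 10^6.
1 → brown
5 → green
4 → yellow
Multiplier 10^6 → blue.
±0.1% tolerance → violet.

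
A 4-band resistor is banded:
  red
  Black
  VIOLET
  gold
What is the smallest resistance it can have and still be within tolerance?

Red → 2 (first significant figure)
Black → 0 (second significant figure)
Violet → ×10^7 multiplier
Gold → ±5% tolerance
20 × 10000000 = 200000000 Ω
Smallest = 200000000 × (1 − 5/100) = 190000000 Ω.

190000000 Ω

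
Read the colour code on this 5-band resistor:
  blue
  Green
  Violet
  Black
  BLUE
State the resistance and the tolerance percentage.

Blue → 6 (first significant figure)
Green → 5 (second significant figure)
Violet → 7 (third significant figure)
Black → ×1 multiplier
Blue → ±0.25% tolerance
657 × 1 = 657 Ω

657 Ω ±0.25%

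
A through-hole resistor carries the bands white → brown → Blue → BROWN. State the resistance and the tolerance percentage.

White → 9 (first significant figure)
Brown → 1 (second significant figure)
Blue → ×10^6 multiplier
Brown → ±1% tolerance
91 × 1000000 = 91000000 Ω

91000000 Ω ±1%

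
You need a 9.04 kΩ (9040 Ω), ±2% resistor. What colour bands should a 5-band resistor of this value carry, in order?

white, black, yellow, brown, red

9040 Ω = 904 × 10^1.
9 → white
0 → black
4 → yellow
Multiplier 10^1 → brown.
±2% tolerance → red.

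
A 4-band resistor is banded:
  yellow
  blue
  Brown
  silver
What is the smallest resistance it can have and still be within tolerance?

Yellow → 4 (first significant figure)
Blue → 6 (second significant figure)
Brown → ×10 multiplier
Silver → ±10% tolerance
46 × 10 = 460 Ω
Smallest = 460 × (1 − 10/100) = 414 Ω.

414 Ω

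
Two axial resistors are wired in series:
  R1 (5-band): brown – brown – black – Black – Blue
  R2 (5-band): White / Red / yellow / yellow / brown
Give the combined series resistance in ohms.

9240110 Ω

R1: brown, brown, black → 110; black ×1 → 110 Ω.
R2: white, red, yellow → 924; yellow ×10^4 → 9240000 Ω.
Series: 110 + 9240000 = 9240110 Ω.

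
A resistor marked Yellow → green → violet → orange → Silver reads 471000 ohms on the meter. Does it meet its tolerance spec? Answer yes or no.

Yellow → 4 (first significant figure)
Green → 5 (second significant figure)
Violet → 7 (third significant figure)
Orange → ×10^3 multiplier
Silver → ±10% tolerance
457 × 1000 = 457000 Ω
Allowed range: 411300 Ω to 502700 Ω.
471000 ohms lies inside that range.

yes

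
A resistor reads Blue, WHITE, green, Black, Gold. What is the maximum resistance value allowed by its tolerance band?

Blue → 6 (first significant figure)
White → 9 (second significant figure)
Green → 5 (third significant figure)
Black → ×1 multiplier
Gold → ±5% tolerance
695 × 1 = 695 Ω
Maximum = 695 × (1 + 5/100) = 729.75 Ω.

729.75 Ω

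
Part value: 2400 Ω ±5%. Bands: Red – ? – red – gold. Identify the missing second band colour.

yellow

2400 Ω = 24 × 10^2.
The second band gives digit 4 of the significand, and 4 is yellow.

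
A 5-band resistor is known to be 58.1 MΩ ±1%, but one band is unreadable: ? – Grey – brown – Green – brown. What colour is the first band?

58100000 Ω = 581 × 10^5.
The first band gives digit 5 of the significand, and 5 is green.

green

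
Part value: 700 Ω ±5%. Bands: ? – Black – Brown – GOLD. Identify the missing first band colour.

violet

700 Ω = 70 × 10^1.
The first band gives digit 7 of the significand, and 7 is violet.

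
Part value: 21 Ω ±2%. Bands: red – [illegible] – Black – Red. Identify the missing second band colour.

21 Ω = 21 × 10^0.
The second band gives digit 1 of the significand, and 1 is brown.

brown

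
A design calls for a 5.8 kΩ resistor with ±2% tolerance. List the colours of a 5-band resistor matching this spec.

5800 Ω = 580 × 10^1.
5 → green
8 → grey
0 → black
Multiplier 10^1 → brown.
±2% tolerance → red.

green, grey, black, brown, red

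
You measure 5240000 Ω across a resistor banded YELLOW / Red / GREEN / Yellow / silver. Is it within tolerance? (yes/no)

no

Yellow → 4 (first significant figure)
Red → 2 (second significant figure)
Green → 5 (third significant figure)
Yellow → ×10^4 multiplier
Silver → ±10% tolerance
425 × 10000 = 4250000 Ω
Allowed range: 3825000 Ω to 4675000 Ω.
5240000 Ω lies outside that range.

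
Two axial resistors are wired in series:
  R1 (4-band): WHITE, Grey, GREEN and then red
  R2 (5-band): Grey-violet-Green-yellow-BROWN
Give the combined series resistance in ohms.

R1: white, grey → 98; green ×10^5 → 9800000 Ω.
R2: grey, violet, green → 875; yellow ×10^4 → 8750000 Ω.
Series: 9800000 + 8750000 = 18550000 Ω.

18550000 Ω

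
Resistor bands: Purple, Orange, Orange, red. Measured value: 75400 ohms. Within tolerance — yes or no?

no

Violet → 7 (first significant figure)
Orange → 3 (second significant figure)
Orange → ×10^3 multiplier
Red → ±2% tolerance
73 × 1000 = 73000 Ω
Allowed range: 71540 Ω to 74460 Ω.
75400 ohms lies outside that range.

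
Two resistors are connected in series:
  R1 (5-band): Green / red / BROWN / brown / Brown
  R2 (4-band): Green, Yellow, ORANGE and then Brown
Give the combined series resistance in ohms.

R1: green, red, brown → 521; brown ×10 → 5210 Ω.
R2: green, yellow → 54; orange ×10^3 → 54000 Ω.
Series: 5210 + 54000 = 59210 Ω.

59210 Ω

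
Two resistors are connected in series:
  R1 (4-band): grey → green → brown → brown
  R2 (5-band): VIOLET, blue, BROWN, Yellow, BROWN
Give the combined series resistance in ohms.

7610850 Ω

R1: grey, green → 85; brown ×10 → 850 Ω.
R2: violet, blue, brown → 761; yellow ×10^4 → 7610000 Ω.
Series: 850 + 7610000 = 7610850 Ω.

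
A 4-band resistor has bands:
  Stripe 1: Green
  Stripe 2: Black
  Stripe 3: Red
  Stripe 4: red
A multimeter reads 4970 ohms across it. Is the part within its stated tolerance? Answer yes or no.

yes

Green → 5 (first significant figure)
Black → 0 (second significant figure)
Red → ×10^2 multiplier
Red → ±2% tolerance
50 × 100 = 5000 Ω
Allowed range: 4900 Ω to 5100 Ω.
4970 ohms lies inside that range.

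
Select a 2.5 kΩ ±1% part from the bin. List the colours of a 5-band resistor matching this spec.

2500 Ω = 250 × 10^1.
2 → red
5 → green
0 → black
Multiplier 10^1 → brown.
±1% tolerance → brown.

red, green, black, brown, brown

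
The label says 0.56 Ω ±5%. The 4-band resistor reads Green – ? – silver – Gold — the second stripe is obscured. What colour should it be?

0.56 Ω = 56 × 10^-2.
The second band gives digit 6 of the significand, and 6 is blue.

blue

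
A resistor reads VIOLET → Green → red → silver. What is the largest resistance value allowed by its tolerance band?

8250 Ω

Violet → 7 (first significant figure)
Green → 5 (second significant figure)
Red → ×10^2 multiplier
Silver → ±10% tolerance
75 × 100 = 7500 Ω
Largest = 7500 × (1 + 10/100) = 8250 Ω.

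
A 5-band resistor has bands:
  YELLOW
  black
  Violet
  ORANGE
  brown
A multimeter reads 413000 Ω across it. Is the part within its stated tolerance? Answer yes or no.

no

Yellow → 4 (first significant figure)
Black → 0 (second significant figure)
Violet → 7 (third significant figure)
Orange → ×10^3 multiplier
Brown → ±1% tolerance
407 × 1000 = 407000 Ω
Allowed range: 402930 Ω to 411070 Ω.
413000 Ω lies outside that range.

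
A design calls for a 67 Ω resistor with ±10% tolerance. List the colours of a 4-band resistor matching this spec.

67 Ω = 67 × 10^0.
6 → blue
7 → violet
Multiplier 10^0 → black.
±10% tolerance → silver.

blue, violet, black, silver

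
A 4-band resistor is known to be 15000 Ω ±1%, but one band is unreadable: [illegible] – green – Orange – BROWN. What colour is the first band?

brown

15000 Ω = 15 × 10^3.
The first band gives digit 1 of the significand, and 1 is brown.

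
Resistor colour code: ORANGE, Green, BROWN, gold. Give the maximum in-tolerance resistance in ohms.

367.5 Ω

Orange → 3 (first significant figure)
Green → 5 (second significant figure)
Brown → ×10 multiplier
Gold → ±5% tolerance
35 × 10 = 350 Ω
Maximum = 350 × (1 + 5/100) = 367.5 Ω.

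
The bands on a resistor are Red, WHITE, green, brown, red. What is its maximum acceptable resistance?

Red → 2 (first significant figure)
White → 9 (second significant figure)
Green → 5 (third significant figure)
Brown → ×10 multiplier
Red → ±2% tolerance
295 × 10 = 2950 Ω
Maximum = 2950 × (1 + 2/100) = 3009 Ω.

3009 Ω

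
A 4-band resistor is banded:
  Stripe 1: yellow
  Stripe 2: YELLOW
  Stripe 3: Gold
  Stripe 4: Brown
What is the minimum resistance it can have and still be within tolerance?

4.356 Ω

Yellow → 4 (first significant figure)
Yellow → 4 (second significant figure)
Gold → ×0.1 multiplier
Brown → ±1% tolerance
44 × 0.1 = 4.4 Ω
Minimum = 4.4 × (1 − 1/100) = 4.356 Ω.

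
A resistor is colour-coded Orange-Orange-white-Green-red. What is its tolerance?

The last band, red, is the tolerance band.
Red corresponds to ±2%.

±2%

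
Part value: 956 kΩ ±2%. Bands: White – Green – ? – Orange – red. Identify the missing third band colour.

blue

956000 Ω = 956 × 10^3.
The third band gives digit 6 of the significand, and 6 is blue.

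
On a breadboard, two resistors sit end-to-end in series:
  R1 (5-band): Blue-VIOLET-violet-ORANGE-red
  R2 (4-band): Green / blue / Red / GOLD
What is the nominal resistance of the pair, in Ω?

682600 Ω

R1: blue, violet, violet → 677; orange ×10^3 → 677000 Ω.
R2: green, blue → 56; red ×10^2 → 5600 Ω.
Series: 677000 + 5600 = 682600 Ω.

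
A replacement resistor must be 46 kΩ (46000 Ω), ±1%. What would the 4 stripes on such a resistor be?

yellow, blue, orange, brown

46000 Ω = 46 × 10^3.
4 → yellow
6 → blue
Multiplier 10^3 → orange.
±1% tolerance → brown.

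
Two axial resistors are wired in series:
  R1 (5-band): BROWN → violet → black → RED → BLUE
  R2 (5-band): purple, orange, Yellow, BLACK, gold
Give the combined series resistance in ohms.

R1: brown, violet, black → 170; red ×10^2 → 17000 Ω.
R2: violet, orange, yellow → 734; black ×1 → 734 Ω.
Series: 17000 + 734 = 17734 Ω.

17734 Ω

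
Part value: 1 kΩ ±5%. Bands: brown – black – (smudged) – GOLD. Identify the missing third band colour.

1000 Ω = 10 × 10^2.
The third band is the multiplier, 10^2, which is red.

red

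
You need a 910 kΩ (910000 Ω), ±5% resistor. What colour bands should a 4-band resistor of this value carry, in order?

910000 Ω = 91 × 10^4.
9 → white
1 → brown
Multiplier 10^4 → yellow.
±5% tolerance → gold.

white, brown, yellow, gold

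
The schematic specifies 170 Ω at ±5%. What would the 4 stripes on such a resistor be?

170 Ω = 17 × 10^1.
1 → brown
7 → violet
Multiplier 10^1 → brown.
±5% tolerance → gold.

brown, violet, brown, gold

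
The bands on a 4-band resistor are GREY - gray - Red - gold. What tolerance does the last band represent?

The last band, gold, is the tolerance band.
Gold corresponds to ±5%.

±5%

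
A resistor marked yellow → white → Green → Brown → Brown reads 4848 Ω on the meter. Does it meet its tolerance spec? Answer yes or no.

Yellow → 4 (first significant figure)
White → 9 (second significant figure)
Green → 5 (third significant figure)
Brown → ×10 multiplier
Brown → ±1% tolerance
495 × 10 = 4950 Ω
Allowed range: 4900.5 Ω to 4999.5 Ω.
4848 Ω lies outside that range.

no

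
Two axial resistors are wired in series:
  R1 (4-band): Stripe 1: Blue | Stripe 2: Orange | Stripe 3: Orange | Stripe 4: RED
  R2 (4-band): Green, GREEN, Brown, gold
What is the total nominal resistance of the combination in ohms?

63550 Ω

R1: blue, orange → 63; orange ×10^3 → 63000 Ω.
R2: green, green → 55; brown ×10 → 550 Ω.
Series: 63000 + 550 = 63550 Ω.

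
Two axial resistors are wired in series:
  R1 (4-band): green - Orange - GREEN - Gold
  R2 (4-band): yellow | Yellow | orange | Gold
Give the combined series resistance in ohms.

5344000 Ω

R1: green, orange → 53; green ×10^5 → 5300000 Ω.
R2: yellow, yellow → 44; orange ×10^3 → 44000 Ω.
Series: 5300000 + 44000 = 5344000 Ω.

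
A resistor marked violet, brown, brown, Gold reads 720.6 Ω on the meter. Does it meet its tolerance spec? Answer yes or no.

yes

Violet → 7 (first significant figure)
Brown → 1 (second significant figure)
Brown → ×10 multiplier
Gold → ±5% tolerance
71 × 10 = 710 Ω
Allowed range: 674.5 Ω to 745.5 Ω.
720.6 Ω lies inside that range.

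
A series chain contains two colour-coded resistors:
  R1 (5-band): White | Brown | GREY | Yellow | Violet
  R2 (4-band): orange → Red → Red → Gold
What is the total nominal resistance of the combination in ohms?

R1: white, brown, grey → 918; yellow ×10^4 → 9180000 Ω.
R2: orange, red → 32; red ×10^2 → 3200 Ω.
Series: 9180000 + 3200 = 9183200 Ω.

9183200 Ω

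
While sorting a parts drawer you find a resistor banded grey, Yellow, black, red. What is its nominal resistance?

84 Ω

Grey → 8 (first significant figure)
Yellow → 4 (second significant figure)
Black → ×1 multiplier
84 × 1 = 84 Ω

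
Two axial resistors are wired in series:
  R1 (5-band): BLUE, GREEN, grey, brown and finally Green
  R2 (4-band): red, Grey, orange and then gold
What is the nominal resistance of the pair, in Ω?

34580 Ω

R1: blue, green, grey → 658; brown ×10 → 6580 Ω.
R2: red, grey → 28; orange ×10^3 → 28000 Ω.
Series: 6580 + 28000 = 34580 Ω.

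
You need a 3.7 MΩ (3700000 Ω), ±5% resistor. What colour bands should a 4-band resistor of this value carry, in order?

3700000 Ω = 37 × 10^5.
3 → orange
7 → violet
Multiplier 10^5 → green.
±5% tolerance → gold.

orange, violet, green, gold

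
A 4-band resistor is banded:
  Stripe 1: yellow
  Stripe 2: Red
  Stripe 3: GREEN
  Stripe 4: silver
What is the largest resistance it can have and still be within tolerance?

4620000 Ω

Yellow → 4 (first significant figure)
Red → 2 (second significant figure)
Green → ×10^5 multiplier
Silver → ±10% tolerance
42 × 100000 = 4200000 Ω
Largest = 4200000 × (1 + 10/100) = 4620000 Ω.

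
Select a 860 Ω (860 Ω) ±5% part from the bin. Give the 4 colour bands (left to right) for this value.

grey, blue, brown, gold

860 Ω = 86 × 10^1.
8 → grey
6 → blue
Multiplier 10^1 → brown.
±5% tolerance → gold.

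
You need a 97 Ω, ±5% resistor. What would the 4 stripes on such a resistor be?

97 Ω = 97 × 10^0.
9 → white
7 → violet
Multiplier 10^0 → black.
±5% tolerance → gold.

white, violet, black, gold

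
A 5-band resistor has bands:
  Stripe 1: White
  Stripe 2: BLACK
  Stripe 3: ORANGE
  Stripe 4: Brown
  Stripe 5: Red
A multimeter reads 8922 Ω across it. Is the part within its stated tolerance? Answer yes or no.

White → 9 (first significant figure)
Black → 0 (second significant figure)
Orange → 3 (third significant figure)
Brown → ×10 multiplier
Red → ±2% tolerance
903 × 10 = 9030 Ω
Allowed range: 8849.4 Ω to 9210.6 Ω.
8922 Ω lies inside that range.

yes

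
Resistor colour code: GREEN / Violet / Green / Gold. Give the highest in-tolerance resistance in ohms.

5985000 Ω

Green → 5 (first significant figure)
Violet → 7 (second significant figure)
Green → ×10^5 multiplier
Gold → ±5% tolerance
57 × 100000 = 5700000 Ω
Highest = 5700000 × (1 + 5/100) = 5985000 Ω.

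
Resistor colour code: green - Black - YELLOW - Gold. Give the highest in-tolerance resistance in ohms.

525000 Ω

Green → 5 (first significant figure)
Black → 0 (second significant figure)
Yellow → ×10^4 multiplier
Gold → ±5% tolerance
50 × 10000 = 500000 Ω
Highest = 500000 × (1 + 5/100) = 525000 Ω.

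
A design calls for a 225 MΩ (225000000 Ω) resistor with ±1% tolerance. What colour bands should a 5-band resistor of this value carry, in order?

red, red, green, blue, brown

225000000 Ω = 225 × 10^6.
2 → red
2 → red
5 → green
Multiplier 10^6 → blue.
±1% tolerance → brown.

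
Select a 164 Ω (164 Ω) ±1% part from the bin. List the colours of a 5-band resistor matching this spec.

164 Ω = 164 × 10^0.
1 → brown
6 → blue
4 → yellow
Multiplier 10^0 → black.
±1% tolerance → brown.

brown, blue, yellow, black, brown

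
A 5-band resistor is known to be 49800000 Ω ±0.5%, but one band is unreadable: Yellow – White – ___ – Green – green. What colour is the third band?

grey

49800000 Ω = 498 × 10^5.
The third band gives digit 8 of the significand, and 8 is grey.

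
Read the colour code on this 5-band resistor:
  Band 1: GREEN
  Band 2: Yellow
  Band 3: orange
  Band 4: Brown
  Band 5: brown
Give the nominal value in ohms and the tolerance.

5430 Ω ±1%

Green → 5 (first significant figure)
Yellow → 4 (second significant figure)
Orange → 3 (third significant figure)
Brown → ×10 multiplier
Brown → ±1% tolerance
543 × 10 = 5430 Ω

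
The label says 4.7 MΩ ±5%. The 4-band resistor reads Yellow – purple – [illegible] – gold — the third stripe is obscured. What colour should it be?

green

4700000 Ω = 47 × 10^5.
The third band is the multiplier, 10^5, which is green.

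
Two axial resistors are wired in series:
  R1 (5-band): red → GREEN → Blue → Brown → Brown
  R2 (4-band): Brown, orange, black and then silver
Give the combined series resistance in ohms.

2573 Ω

R1: red, green, blue → 256; brown ×10 → 2560 Ω.
R2: brown, orange → 13; black ×1 → 13 Ω.
Series: 2560 + 13 = 2573 Ω.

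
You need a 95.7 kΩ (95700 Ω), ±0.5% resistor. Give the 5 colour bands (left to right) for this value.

white, green, violet, red, green

95700 Ω = 957 × 10^2.
9 → white
5 → green
7 → violet
Multiplier 10^2 → red.
±0.5% tolerance → green.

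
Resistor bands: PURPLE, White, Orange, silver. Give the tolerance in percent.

The last band, silver, is the tolerance band.
Silver corresponds to ±10%.

±10%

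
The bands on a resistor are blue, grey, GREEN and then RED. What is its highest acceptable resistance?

6936000 Ω

Blue → 6 (first significant figure)
Grey → 8 (second significant figure)
Green → ×10^5 multiplier
Red → ±2% tolerance
68 × 100000 = 6800000 Ω
Highest = 6800000 × (1 + 2/100) = 6936000 Ω.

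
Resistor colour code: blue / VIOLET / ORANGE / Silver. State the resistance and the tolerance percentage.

67000 Ω ±10%

Blue → 6 (first significant figure)
Violet → 7 (second significant figure)
Orange → ×10^3 multiplier
Silver → ±10% tolerance
67 × 1000 = 67000 Ω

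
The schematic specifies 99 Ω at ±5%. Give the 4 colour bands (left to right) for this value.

99 Ω = 99 × 10^0.
9 → white
9 → white
Multiplier 10^0 → black.
±5% tolerance → gold.

white, white, black, gold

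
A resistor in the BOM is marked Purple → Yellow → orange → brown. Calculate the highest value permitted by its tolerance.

Violet → 7 (first significant figure)
Yellow → 4 (second significant figure)
Orange → ×10^3 multiplier
Brown → ±1% tolerance
74 × 1000 = 74000 Ω
Highest = 74000 × (1 + 1/100) = 74740 Ω.

74740 Ω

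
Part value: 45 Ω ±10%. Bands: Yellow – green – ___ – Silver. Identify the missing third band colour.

black

45 Ω = 45 × 10^0.
The third band is the multiplier, 10^0, which is black.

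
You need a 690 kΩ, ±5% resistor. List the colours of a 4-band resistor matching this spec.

blue, white, yellow, gold

690000 Ω = 69 × 10^4.
6 → blue
9 → white
Multiplier 10^4 → yellow.
±5% tolerance → gold.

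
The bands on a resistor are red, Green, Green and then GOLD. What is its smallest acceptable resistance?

2375000 Ω

Red → 2 (first significant figure)
Green → 5 (second significant figure)
Green → ×10^5 multiplier
Gold → ±5% tolerance
25 × 100000 = 2500000 Ω
Smallest = 2500000 × (1 − 5/100) = 2375000 Ω.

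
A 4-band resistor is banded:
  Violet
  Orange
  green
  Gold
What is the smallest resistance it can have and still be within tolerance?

6935000 Ω

Violet → 7 (first significant figure)
Orange → 3 (second significant figure)
Green → ×10^5 multiplier
Gold → ±5% tolerance
73 × 100000 = 7300000 Ω
Smallest = 7300000 × (1 − 5/100) = 6935000 Ω.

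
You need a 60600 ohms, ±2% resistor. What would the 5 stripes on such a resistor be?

60600 Ω = 606 × 10^2.
6 → blue
0 → black
6 → blue
Multiplier 10^2 → red.
±2% tolerance → red.

blue, black, blue, red, red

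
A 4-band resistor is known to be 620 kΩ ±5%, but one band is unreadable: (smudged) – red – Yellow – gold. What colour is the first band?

blue

620000 Ω = 62 × 10^4.
The first band gives digit 6 of the significand, and 6 is blue.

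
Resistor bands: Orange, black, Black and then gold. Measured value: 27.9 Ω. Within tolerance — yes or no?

Orange → 3 (first significant figure)
Black → 0 (second significant figure)
Black → ×1 multiplier
Gold → ±5% tolerance
30 × 1 = 30 Ω
Allowed range: 28.5 Ω to 31.5 Ω.
27.9 Ω lies outside that range.

no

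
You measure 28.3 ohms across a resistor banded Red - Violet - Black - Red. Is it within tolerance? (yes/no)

Red → 2 (first significant figure)
Violet → 7 (second significant figure)
Black → ×1 multiplier
Red → ±2% tolerance
27 × 1 = 27 Ω
Allowed range: 26.46 Ω to 27.54 Ω.
28.3 ohms lies outside that range.

no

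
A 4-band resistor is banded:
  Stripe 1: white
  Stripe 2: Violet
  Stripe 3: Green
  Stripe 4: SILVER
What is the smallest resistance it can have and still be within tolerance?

White → 9 (first significant figure)
Violet → 7 (second significant figure)
Green → ×10^5 multiplier
Silver → ±10% tolerance
97 × 100000 = 9700000 Ω
Smallest = 9700000 × (1 − 10/100) = 8730000 Ω.

8730000 Ω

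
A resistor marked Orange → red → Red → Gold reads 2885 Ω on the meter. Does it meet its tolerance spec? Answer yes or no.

no

Orange → 3 (first significant figure)
Red → 2 (second significant figure)
Red → ×10^2 multiplier
Gold → ±5% tolerance
32 × 100 = 3200 Ω
Allowed range: 3040 Ω to 3360 Ω.
2885 Ω lies outside that range.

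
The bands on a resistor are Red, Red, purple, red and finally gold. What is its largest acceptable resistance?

Red → 2 (first significant figure)
Red → 2 (second significant figure)
Violet → 7 (third significant figure)
Red → ×10^2 multiplier
Gold → ±5% tolerance
227 × 100 = 22700 Ω
Largest = 22700 × (1 + 5/100) = 23835 Ω.

23835 Ω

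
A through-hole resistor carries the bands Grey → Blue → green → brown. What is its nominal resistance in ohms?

8600000 Ω

Grey → 8 (first significant figure)
Blue → 6 (second significant figure)
Green → ×10^5 multiplier
86 × 100000 = 8600000 Ω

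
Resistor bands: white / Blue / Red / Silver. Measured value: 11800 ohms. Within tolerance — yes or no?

no

White → 9 (first significant figure)
Blue → 6 (second significant figure)
Red → ×10^2 multiplier
Silver → ±10% tolerance
96 × 100 = 9600 Ω
Allowed range: 8640 Ω to 10560 Ω.
11800 ohms lies outside that range.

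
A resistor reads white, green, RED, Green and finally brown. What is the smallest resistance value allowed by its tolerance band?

White → 9 (first significant figure)
Green → 5 (second significant figure)
Red → 2 (third significant figure)
Green → ×10^5 multiplier
Brown → ±1% tolerance
952 × 100000 = 95200000 Ω
Smallest = 95200000 × (1 − 1/100) = 94248000 Ω.

94248000 Ω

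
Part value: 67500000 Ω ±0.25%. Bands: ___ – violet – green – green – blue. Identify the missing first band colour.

67500000 Ω = 675 × 10^5.
The first band gives digit 6 of the significand, and 6 is blue.

blue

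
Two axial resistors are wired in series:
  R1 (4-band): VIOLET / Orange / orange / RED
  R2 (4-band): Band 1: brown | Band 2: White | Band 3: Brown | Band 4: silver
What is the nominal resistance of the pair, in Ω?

R1: violet, orange → 73; orange ×10^3 → 73000 Ω.
R2: brown, white → 19; brown ×10 → 190 Ω.
Series: 73000 + 190 = 73190 Ω.

73190 Ω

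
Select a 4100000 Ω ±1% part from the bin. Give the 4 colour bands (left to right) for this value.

4100000 Ω = 41 × 10^5.
4 → yellow
1 → brown
Multiplier 10^5 → green.
±1% tolerance → brown.

yellow, brown, green, brown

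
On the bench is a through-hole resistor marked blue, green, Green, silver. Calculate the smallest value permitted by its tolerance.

5850000 Ω

Blue → 6 (first significant figure)
Green → 5 (second significant figure)
Green → ×10^5 multiplier
Silver → ±10% tolerance
65 × 100000 = 6500000 Ω
Smallest = 6500000 × (1 − 10/100) = 5850000 Ω.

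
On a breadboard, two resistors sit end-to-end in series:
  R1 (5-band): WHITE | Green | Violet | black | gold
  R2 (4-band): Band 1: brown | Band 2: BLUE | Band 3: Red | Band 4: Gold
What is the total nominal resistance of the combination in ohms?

R1: white, green, violet → 957; black ×1 → 957 Ω.
R2: brown, blue → 16; red ×10^2 → 1600 Ω.
Series: 957 + 1600 = 2557 Ω.

2557 Ω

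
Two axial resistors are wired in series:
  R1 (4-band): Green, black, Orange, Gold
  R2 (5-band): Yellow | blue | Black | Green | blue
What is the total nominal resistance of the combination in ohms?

R1: green, black → 50; orange ×10^3 → 50000 Ω.
R2: yellow, blue, black → 460; green ×10^5 → 46000000 Ω.
Series: 50000 + 46000000 = 46050000 Ω.

46050000 Ω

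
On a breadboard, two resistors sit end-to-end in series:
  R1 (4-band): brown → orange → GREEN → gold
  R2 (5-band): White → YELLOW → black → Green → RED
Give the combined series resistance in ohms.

95300000 Ω

R1: brown, orange → 13; green ×10^5 → 1300000 Ω.
R2: white, yellow, black → 940; green ×10^5 → 94000000 Ω.
Series: 1300000 + 94000000 = 95300000 Ω.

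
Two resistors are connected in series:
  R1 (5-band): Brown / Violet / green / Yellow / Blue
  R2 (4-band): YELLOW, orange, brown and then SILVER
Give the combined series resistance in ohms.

R1: brown, violet, green → 175; yellow ×10^4 → 1750000 Ω.
R2: yellow, orange → 43; brown ×10 → 430 Ω.
Series: 1750000 + 430 = 1750430 Ω.

1750430 Ω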